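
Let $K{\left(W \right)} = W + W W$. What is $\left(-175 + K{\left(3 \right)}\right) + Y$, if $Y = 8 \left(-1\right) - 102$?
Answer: $-273$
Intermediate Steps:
$K{\left(W \right)} = W + W^{2}$
$Y = -110$ ($Y = -8 - 102 = -110$)
$\left(-175 + K{\left(3 \right)}\right) + Y = \left(-175 + 3 \left(1 + 3\right)\right) - 110 = \left(-175 + 3 \cdot 4\right) - 110 = \left(-175 + 12\right) - 110 = -163 - 110 = -273$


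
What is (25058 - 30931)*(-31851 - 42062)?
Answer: 434091049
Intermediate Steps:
(25058 - 30931)*(-31851 - 42062) = -5873*(-73913) = 434091049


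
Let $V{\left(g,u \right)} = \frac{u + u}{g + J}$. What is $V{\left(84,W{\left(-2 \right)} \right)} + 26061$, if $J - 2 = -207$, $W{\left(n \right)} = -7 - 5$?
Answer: $\frac{3153405}{121} \approx 26061.0$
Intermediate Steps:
$W{\left(n \right)} = -12$ ($W{\left(n \right)} = -7 - 5 = -12$)
$J = -205$ ($J = 2 - 207 = -205$)
$V{\left(g,u \right)} = \frac{2 u}{-205 + g}$ ($V{\left(g,u \right)} = \frac{u + u}{g - 205} = \frac{2 u}{-205 + g}$)
$V{\left(84,W{\left(-2 \right)} \right)} + 26061 = 2 \left(-12\right) \frac{1}{-205 + 84} + 26061 = 2 \left(-12\right) \frac{1}{-121} + 26061 = 2 \left(-12\right) \left(- \frac{1}{121}\right) + 26061 = \frac{24}{121} + 26061 = \frac{3153405}{121}$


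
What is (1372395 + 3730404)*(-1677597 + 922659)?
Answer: -3852296871462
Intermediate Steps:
(1372395 + 3730404)*(-1677597 + 922659) = 5102799*(-754938) = -3852296871462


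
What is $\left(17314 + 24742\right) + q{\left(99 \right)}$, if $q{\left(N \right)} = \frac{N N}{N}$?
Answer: $42155$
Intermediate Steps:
$q{\left(N \right)} = N$ ($q{\left(N \right)} = \frac{N^{2}}{N} = N$)
$\left(17314 + 24742\right) + q{\left(99 \right)} = \left(17314 + 24742\right) + 99 = 42056 + 99 = 42155$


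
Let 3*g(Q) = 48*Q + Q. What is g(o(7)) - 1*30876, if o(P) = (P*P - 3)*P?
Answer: -76850/3 ≈ -25617.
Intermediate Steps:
o(P) = P*(-3 + P**2) (o(P) = (P**2 - 3)*P = (-3 + P**2)*P = P*(-3 + P**2))
g(Q) = 49*Q/3 (g(Q) = (48*Q + Q)/3 = (49*Q)/3 = 49*Q/3)
g(o(7)) - 1*30876 = 49*(7*(-3 + 7**2))/3 - 1*30876 = 49*(7*(-3 + 49))/3 - 30876 = 49*(7*46)/3 - 30876 = (49/3)*322 - 30876 = 15778/3 - 30876 = -76850/3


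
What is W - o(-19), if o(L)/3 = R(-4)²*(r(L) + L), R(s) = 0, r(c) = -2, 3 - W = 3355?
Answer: -3352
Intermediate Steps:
W = -3352 (W = 3 - 1*3355 = 3 - 3355 = -3352)
o(L) = 0 (o(L) = 3*(0²*(-2 + L)) = 3*(0*(-2 + L)) = 3*0 = 0)
W - o(-19) = -3352 - 1*0 = -3352 + 0 = -3352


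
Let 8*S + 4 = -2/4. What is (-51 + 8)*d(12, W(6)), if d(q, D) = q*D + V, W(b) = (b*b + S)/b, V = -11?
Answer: -20597/8 ≈ -2574.6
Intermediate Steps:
S = -9/16 (S = -½ + (-2/4)/8 = -½ + (-2*¼)/8 = -½ + (⅛)*(-½) = -½ - 1/16 = -9/16 ≈ -0.56250)
W(b) = (-9/16 + b²)/b (W(b) = (b*b - 9/16)/b = (b² - 9/16)/b = (-9/16 + b²)/b)
d(q, D) = -11 + D*q (d(q, D) = q*D - 11 = D*q - 11 = -11 + D*q)
(-51 + 8)*d(12, W(6)) = (-51 + 8)*(-11 + (6 - 9/16/6)*12) = -43*(-11 + (6 - 9/16*⅙)*12) = -43*(-11 + (6 - 3/32)*12) = -43*(-11 + (189/32)*12) = -43*(-11 + 567/8) = -43*479/8 = -20597/8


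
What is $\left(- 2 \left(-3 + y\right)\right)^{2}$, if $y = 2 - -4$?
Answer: $36$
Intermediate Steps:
$y = 6$ ($y = 2 + 4 = 6$)
$\left(- 2 \left(-3 + y\right)\right)^{2} = \left(- 2 \left(-3 + 6\right)\right)^{2} = \left(\left(-2\right) 3\right)^{2} = \left(-6\right)^{2} = 36$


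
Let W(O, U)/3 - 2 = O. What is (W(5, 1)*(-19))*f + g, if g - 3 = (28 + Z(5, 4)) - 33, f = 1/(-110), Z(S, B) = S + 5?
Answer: 1279/110 ≈ 11.627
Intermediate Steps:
Z(S, B) = 5 + S
f = -1/110 ≈ -0.0090909
W(O, U) = 6 + 3*O
g = 8 (g = 3 + ((28 + (5 + 5)) - 33) = 3 + ((28 + 10) - 33) = 3 + (38 - 33) = 3 + 5 = 8)
(W(5, 1)*(-19))*f + g = ((6 + 3*5)*(-19))*(-1/110) + 8 = ((6 + 15)*(-19))*(-1/110) + 8 = (21*(-19))*(-1/110) + 8 = -399*(-1/110) + 8 = 399/110 + 8 = 1279/110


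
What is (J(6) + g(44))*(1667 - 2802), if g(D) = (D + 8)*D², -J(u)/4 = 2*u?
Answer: -114208240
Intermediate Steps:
J(u) = -8*u
g(D) = D²*(8 + D) (g(D) = (8 + D)*D² = D²*(8 + D))
(J(6) + g(44))*(1667 - 2802) = (-8*6 + 44²*(8 + 44))*(1667 - 2802) = (-48 + 1936*52)*(-1135) = (-48 + 100672)*(-1135) = 100624*(-1135) = -114208240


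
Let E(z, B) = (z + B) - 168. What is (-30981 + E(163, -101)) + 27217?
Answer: -3870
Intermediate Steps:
E(z, B) = -168 + B + z (E(z, B) = (B + z) - 168 = -168 + B + z)
(-30981 + E(163, -101)) + 27217 = (-30981 + (-168 - 101 + 163)) + 27217 = (-30981 - 106) + 27217 = -31087 + 27217 = -3870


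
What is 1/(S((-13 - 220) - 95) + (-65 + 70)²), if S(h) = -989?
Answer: -1/964 ≈ -0.0010373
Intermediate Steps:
1/(S((-13 - 220) - 95) + (-65 + 70)²) = 1/(-989 + (-65 + 70)²) = 1/(-989 + 5²) = 1/(-989 + 25) = 1/(-964) = -1/964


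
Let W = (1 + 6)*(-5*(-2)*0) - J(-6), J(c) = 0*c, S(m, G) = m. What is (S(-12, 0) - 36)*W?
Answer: 0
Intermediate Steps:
J(c) = 0
W = 0 (W = (1 + 6)*(-5*(-2)*0) - 1*0 = 7*(10*0) + 0 = 7*0 + 0 = 0 + 0 = 0)
(S(-12, 0) - 36)*W = (-12 - 36)*0 = -48*0 = 0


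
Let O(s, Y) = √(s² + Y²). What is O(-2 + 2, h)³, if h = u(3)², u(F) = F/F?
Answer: 1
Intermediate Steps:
u(F) = 1
h = 1 (h = 1² = 1)
O(s, Y) = √(Y² + s²)
O(-2 + 2, h)³ = (√(1² + (-2 + 2)²))³ = (√(1 + 0²))³ = (√(1 + 0))³ = (√1)³ = 1³ = 1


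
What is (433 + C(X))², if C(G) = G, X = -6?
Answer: 182329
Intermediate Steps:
(433 + C(X))² = (433 - 6)² = 427² = 182329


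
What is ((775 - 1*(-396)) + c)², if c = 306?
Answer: 2181529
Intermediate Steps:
((775 - 1*(-396)) + c)² = ((775 - 1*(-396)) + 306)² = ((775 + 396) + 306)² = (1171 + 306)² = 1477² = 2181529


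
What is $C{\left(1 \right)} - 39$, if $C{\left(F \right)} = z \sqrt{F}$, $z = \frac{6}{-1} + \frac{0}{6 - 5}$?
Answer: $-45$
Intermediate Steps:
$z = -6$ ($z = 6 \left(-1\right) + \frac{0}{6 - 5} = -6 + \frac{0}{1} = -6 + 0 \cdot 1 = -6 + 0 = -6$)
$C{\left(F \right)} = - 6 \sqrt{F}$
$C{\left(1 \right)} - 39 = - 6 \sqrt{1} - 39 = \left(-6\right) 1 - 39 = -6 - 39 = -45$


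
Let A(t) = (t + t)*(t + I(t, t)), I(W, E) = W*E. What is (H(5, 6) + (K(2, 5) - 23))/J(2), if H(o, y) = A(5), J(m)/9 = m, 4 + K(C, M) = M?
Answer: 139/9 ≈ 15.444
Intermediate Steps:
K(C, M) = -4 + M
I(W, E) = E*W
A(t) = 2*t*(t + t²) (A(t) = (t + t)*(t + t*t) = (2*t)*(t + t²) = 2*t*(t + t²))
J(m) = 9*m
H(o, y) = 300 (H(o, y) = 2*5²*(1 + 5) = 2*25*6 = 300)
(H(5, 6) + (K(2, 5) - 23))/J(2) = (300 + ((-4 + 5) - 23))/((9*2)) = (300 + (1 - 23))/18 = (300 - 22)/18 = (1/18)*278 = 139/9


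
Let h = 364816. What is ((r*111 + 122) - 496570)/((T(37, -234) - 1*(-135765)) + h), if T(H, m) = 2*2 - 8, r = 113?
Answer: -483905/500577 ≈ -0.96669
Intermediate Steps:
T(H, m) = -4 (T(H, m) = 4 - 8 = -4)
((r*111 + 122) - 496570)/((T(37, -234) - 1*(-135765)) + h) = ((113*111 + 122) - 496570)/((-4 - 1*(-135765)) + 364816) = ((12543 + 122) - 496570)/((-4 + 135765) + 364816) = (12665 - 496570)/(135761 + 364816) = -483905/500577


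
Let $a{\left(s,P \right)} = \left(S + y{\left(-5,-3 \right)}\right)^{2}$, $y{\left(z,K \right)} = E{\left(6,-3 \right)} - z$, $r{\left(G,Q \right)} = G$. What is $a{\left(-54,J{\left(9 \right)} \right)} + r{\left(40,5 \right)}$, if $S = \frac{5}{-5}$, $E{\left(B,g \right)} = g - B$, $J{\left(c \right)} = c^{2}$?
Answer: $65$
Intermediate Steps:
$S = -1$ ($S = 5 \left(- \frac{1}{5}\right) = -1$)
$y{\left(z,K \right)} = -9 - z$ ($y{\left(z,K \right)} = \left(-3 - 6\right) - z = -9 - z$)
$a{\left(s,P \right)} = 25$ ($a{\left(s,P \right)} = \left(-1 - 4\right)^{2} = \left(-5\right)^{2} = 25$)
$a{\left(-54,J{\left(9 \right)} \right)} + r{\left(40,5 \right)} = 25 + 40 = 65$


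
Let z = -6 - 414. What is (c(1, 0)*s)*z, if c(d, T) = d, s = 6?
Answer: -2520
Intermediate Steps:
z = -420
(c(1, 0)*s)*z = (1*6)*(-420) = 6*(-420) = -2520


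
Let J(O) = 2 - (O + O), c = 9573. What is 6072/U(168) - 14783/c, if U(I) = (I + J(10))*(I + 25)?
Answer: -61640099/46189725 ≈ -1.3345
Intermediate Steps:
J(O) = 2 - 2*O
U(I) = (-18 + I)*(25 + I) (U(I) = (I + (2 - 2*10))*(I + 25) = (I + (2 - 20))*(25 + I) = (I - 18)*(25 + I) = (-18 + I)*(25 + I))
6072/U(168) - 14783/c = 6072/(-450 + 168² + 7*168) - 14783/9573 = 6072/(-450 + 28224 + 1176) - 14783*1/9573 = 6072/28950 - 14783/9573 = 6072*(1/28950) - 14783/9573 = 1012/4825 - 14783/9573 = -61640099/46189725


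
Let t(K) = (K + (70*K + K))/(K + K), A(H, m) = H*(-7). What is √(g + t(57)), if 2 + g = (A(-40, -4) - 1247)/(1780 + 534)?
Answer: √179818626/2314 ≈ 5.7950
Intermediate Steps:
A(H, m) = -7*H
t(K) = 36 (t(K) = (K + 71*K)/((2*K)) = (72*K)*(1/(2*K)) = 36)
g = -5595/2314 (g = -2 + (-7*(-40) - 1247)/(1780 + 534) = -2 + (280 - 1247)/2314 = -2 - 967*1/2314 = -2 - 967/2314 = -5595/2314 ≈ -2.4179)
√(g + t(57)) = √(-5595/2314 + 36) = √(77709/2314) = √179818626/2314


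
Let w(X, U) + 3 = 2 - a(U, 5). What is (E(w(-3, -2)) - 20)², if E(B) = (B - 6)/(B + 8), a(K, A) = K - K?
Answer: 441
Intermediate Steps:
a(K, A) = 0
w(X, U) = -1 (w(X, U) = -3 + (2 - 1*0) = -3 + (2 + 0) = -3 + 2 = -1)
E(B) = (-6 + B)/(8 + B)
(E(w(-3, -2)) - 20)² = ((-6 - 1)/(8 - 1) - 20)² = (-7/7 - 20)² = ((⅐)*(-7) - 20)² = (-1 - 20)² = (-21)² = 441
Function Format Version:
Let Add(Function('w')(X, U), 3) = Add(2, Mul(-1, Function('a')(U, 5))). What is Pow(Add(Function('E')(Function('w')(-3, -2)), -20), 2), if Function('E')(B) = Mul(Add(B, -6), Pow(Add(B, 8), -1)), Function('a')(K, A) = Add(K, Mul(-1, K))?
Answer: 441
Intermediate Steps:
Function('a')(K, A) = 0
Function('w')(X, U) = -1 (Function('w')(X, U) = Add(-3, Add(2, Mul(-1, 0))) = Add(-3, Add(2, 0)) = Add(-3, 2) = -1)
Function('E')(B) = Mul(Pow(Add(8, B), -1), Add(-6, B)) (Function('E')(B) = Mul(Add(-6, B), Pow(Add(8, B), -1)) = Mul(Pow(Add(8, B), -1), Add(-6, B)))
Pow(Add(Function('E')(Function('w')(-3, -2)), -20), 2) = Pow(Add(Mul(Pow(Add(8, -1), -1), Add(-6, -1)), -20), 2) = Pow(Add(Mul(Pow(7, -1), -7), -20), 2) = Pow(Add(Mul(Rational(1, 7), -7), -20), 2) = Pow(Add(-1, -20), 2) = Pow(-21, 2) = 441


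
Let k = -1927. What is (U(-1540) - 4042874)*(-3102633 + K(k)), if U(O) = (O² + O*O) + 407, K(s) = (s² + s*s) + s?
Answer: 3028636697834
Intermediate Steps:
K(s) = s + 2*s² (K(s) = (s² + s²) + s = 2*s² + s = s + 2*s²)
U(O) = 407 + 2*O² (U(O) = (O² + O²) + 407 = 2*O² + 407 = 407 + 2*O²)
(U(-1540) - 4042874)*(-3102633 + K(k)) = ((407 + 2*(-1540)²) - 4042874)*(-3102633 - 1927*(1 + 2*(-1927))) = ((407 + 2*2371600) - 4042874)*(-3102633 - 1927*(1 - 3854)) = ((407 + 4743200) - 4042874)*(-3102633 - 1927*(-3853)) = (4743607 - 4042874)*(-3102633 + 7424731) = 700733*4322098 = 3028636697834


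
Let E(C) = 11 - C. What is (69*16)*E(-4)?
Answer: 16560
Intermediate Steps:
(69*16)*E(-4) = (69*16)*(11 - 1*(-4)) = 1104*(11 + 4) = 1104*15 = 16560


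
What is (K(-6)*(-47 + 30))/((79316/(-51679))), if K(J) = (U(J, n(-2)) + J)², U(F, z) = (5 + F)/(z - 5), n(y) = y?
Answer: 1476830783/3886484 ≈ 379.99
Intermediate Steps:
U(F, z) = (5 + F)/(-5 + z)
K(J) = (-5/7 + 6*J/7)² (K(J) = ((5 + J)/(-5 - 2) + J)² = ((5 + J)/(-7) + J)² = (-(5 + J)/7 + J)² = ((-5/7 - J/7) + J)² = (-5/7 + 6*J/7)²)
(K(-6)*(-47 + 30))/((79316/(-51679))) = (((-5 + 6*(-6))²/49)*(-47 + 30))/((79316/(-51679))) = (((-5 - 36)²/49)*(-17))/((79316*(-1/51679))) = (((1/49)*(-41)²)*(-17))/(-79316/51679) = (((1/49)*1681)*(-17))*(-51679/79316) = ((1681/49)*(-17))*(-51679/79316) = -28577/49*(-51679/79316) = 1476830783/3886484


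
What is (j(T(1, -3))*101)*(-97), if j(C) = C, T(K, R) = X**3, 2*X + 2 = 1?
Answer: 9797/8 ≈ 1224.6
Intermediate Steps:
X = -1/2 (X = -1 + (1/2)*1 = -1 + 1/2 = -1/2 ≈ -0.50000)
T(K, R) = -1/8 (T(K, R) = (-1/2)**3 = -1/8)
(j(T(1, -3))*101)*(-97) = -1/8*101*(-97) = -101/8*(-97) = 9797/8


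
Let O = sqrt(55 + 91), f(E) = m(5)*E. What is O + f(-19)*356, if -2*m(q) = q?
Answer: 16910 + sqrt(146) ≈ 16922.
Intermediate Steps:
m(q) = -q/2
f(E) = -5*E/2 (f(E) = (-1/2*5)*E = -5*E/2)
O = sqrt(146) ≈ 12.083
O + f(-19)*356 = sqrt(146) - 5/2*(-19)*356 = sqrt(146) + (95/2)*356 = sqrt(146) + 16910 = 16910 + sqrt(146)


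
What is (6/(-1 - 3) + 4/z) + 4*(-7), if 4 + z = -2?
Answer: -181/6 ≈ -30.167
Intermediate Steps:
z = -6 (z = -4 - 2 = -6)
(6/(-1 - 3) + 4/z) + 4*(-7) = (6/(-1 - 3) + 4/(-6)) + 4*(-7) = (6/(-4) + 4*(-⅙)) - 28 = (6*(-¼) - ⅔) - 28 = (-3/2 - ⅔) - 28 = -13/6 - 28 = -181/6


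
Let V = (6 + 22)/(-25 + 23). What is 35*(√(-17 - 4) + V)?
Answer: -490 + 35*I*√21 ≈ -490.0 + 160.39*I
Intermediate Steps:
V = -14 (V = 28/(-2) = 28*(-½) = -14)
35*(√(-17 - 4) + V) = 35*(√(-17 - 4) - 14) = 35*(√(-21) - 14) = 35*(I*√21 - 14) = 35*(-14 + I*√21) = -490 + 35*I*√21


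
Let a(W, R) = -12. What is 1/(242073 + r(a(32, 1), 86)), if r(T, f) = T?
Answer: 1/242061 ≈ 4.1312e-6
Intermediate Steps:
1/(242073 + r(a(32, 1), 86)) = 1/(242073 - 12) = 1/242061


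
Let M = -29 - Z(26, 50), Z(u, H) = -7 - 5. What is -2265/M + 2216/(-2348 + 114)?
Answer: 2511169/18989 ≈ 132.24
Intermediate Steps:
Z(u, H) = -12
M = -17 (M = -29 - 1*(-12) = -29 + 12 = -17)
-2265/M + 2216/(-2348 + 114) = -2265/(-17) + 2216/(-2348 + 114) = -2265*(-1/17) + 2216/(-2234) = 2265/17 + 2216*(-1/2234) = 2265/17 - 1108/1117 = 2511169/18989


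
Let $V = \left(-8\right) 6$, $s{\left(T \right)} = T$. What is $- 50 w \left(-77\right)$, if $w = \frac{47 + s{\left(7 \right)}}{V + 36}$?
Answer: $-17325$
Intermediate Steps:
$V = -48$
$w = - \frac{9}{2}$ ($w = \frac{47 + 7}{-48 + 36} = \frac{54}{-12} = 54 \left(- \frac{1}{12}\right) = - \frac{9}{2} \approx -4.5$)
$- 50 w \left(-77\right) = \left(-50\right) \left(- \frac{9}{2}\right) \left(-77\right) = 225 \left(-77\right) = -17325$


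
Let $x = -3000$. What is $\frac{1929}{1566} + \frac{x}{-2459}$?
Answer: $\frac{3147137}{1283598} \approx 2.4518$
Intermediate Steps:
$\frac{1929}{1566} + \frac{x}{-2459} = \frac{1929}{1566} - \frac{3000}{-2459} = 1929 \cdot \frac{1}{1566} - - \frac{3000}{2459} = \frac{643}{522} + \frac{3000}{2459} = \frac{3147137}{1283598}$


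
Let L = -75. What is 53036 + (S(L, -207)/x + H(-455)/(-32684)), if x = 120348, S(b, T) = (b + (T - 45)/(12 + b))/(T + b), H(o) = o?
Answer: 14707337957944327/277308509256 ≈ 53036.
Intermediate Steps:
S(b, T) = (b + (-45 + T)/(12 + b))/(T + b)
53036 + (S(L, -207)/x + H(-455)/(-32684)) = 53036 + (((-45 - 207 + (-75)**2 + 12*(-75))/((-75)**2 + 12*(-207) + 12*(-75) - 207*(-75)))/120348 - 455/(-32684)) = 53036 + (((-45 - 207 + 5625 - 900)/(5625 - 2484 - 900 + 15525))*(1/120348) - 455*(-1/32684)) = 53036 + ((4473/17766)*(1/120348) + 455/32684) = 53036 + (((1/17766)*4473)*(1/120348) + 455/32684) = 53036 + ((71/282)*(1/120348) + 455/32684) = 53036 + (71/33938136 + 455/32684) = 53036 + 3861043111/277308509256 = 14707337957944327/277308509256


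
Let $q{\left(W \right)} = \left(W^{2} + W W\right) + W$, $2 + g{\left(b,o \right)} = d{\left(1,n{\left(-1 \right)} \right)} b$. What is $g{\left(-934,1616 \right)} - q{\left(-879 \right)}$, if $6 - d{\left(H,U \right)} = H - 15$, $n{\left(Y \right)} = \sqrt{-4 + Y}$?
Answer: $-1563085$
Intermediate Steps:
$d{\left(H,U \right)} = 21 - H$ ($d{\left(H,U \right)} = 6 - \left(H - 15\right) = 6 - \left(-15 + H\right) = 21 - H$)
$g{\left(b,o \right)} = -2 + 20 b$ ($g{\left(b,o \right)} = -2 + \left(21 - 1\right) b = -2 + 20 b$)
$q{\left(W \right)} = W + 2 W^{2}$ ($q{\left(W \right)} = \left(W^{2} + W^{2}\right) + W = 2 W^{2} + W = W + 2 W^{2}$)
$g{\left(-934,1616 \right)} - q{\left(-879 \right)} = \left(-2 + 20 \left(-934\right)\right) - - 879 \left(1 + 2 \left(-879\right)\right) = \left(-2 - 18680\right) - - 879 \left(1 - 1758\right) = -18682 - \left(-879\right) \left(-1757\right) = -18682 - 1544403 = -1563085$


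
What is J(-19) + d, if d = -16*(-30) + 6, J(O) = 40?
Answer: 526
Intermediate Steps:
d = 486 (d = 480 + 6 = 486)
J(-19) + d = 40 + 486 = 526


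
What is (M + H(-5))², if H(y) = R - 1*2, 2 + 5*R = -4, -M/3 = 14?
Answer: 51076/25 ≈ 2043.0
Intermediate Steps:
M = -42 (M = -3*14 = -42)
R = -6/5 (R = -⅖ + (⅕)*(-4) = -⅖ - ⅘ = -6/5 ≈ -1.2000)
H(y) = -16/5 (H(y) = -6/5 - 1*2 = -6/5 - 2 = -16/5)
(M + H(-5))² = (-42 - 16/5)² = (-226/5)² = 51076/25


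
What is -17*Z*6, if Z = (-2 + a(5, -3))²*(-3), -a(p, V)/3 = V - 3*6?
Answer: 1138626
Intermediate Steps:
a(p, V) = 54 - 3*V (a(p, V) = -3*(V - 3*6) = -3*(V - 18) = -3*(-18 + V) = 54 - 3*V)
Z = -11163 (Z = (-2 + (54 - 3*(-3)))²*(-3) = (-2 + (54 + 9))²*(-3) = (-2 + 63)²*(-3) = 61²*(-3) = 3721*(-3) = -11163)
-17*Z*6 = -17*(-11163)*6 = 189771*6 = 1138626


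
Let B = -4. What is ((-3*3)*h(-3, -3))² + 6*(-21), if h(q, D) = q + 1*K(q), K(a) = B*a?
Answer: 6435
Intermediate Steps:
K(a) = -4*a
h(q, D) = -3*q (h(q, D) = q + 1*(-4*q) = q - 4*q = -3*q)
((-3*3)*h(-3, -3))² + 6*(-21) = ((-3*3)*(-3*(-3)))² + 6*(-21) = (-9*9)² - 126 = (-81)² - 126 = 6561 - 126 = 6435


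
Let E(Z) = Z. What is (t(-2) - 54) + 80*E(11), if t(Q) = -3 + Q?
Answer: 821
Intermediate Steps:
(t(-2) - 54) + 80*E(11) = ((-3 - 2) - 54) + 80*11 = (-5 - 54) + 880 = -59 + 880 = 821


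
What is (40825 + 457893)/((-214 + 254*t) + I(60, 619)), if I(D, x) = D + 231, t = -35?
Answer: -498718/8813 ≈ -56.589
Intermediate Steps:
I(D, x) = 231 + D
(40825 + 457893)/((-214 + 254*t) + I(60, 619)) = (40825 + 457893)/((-214 + 254*(-35)) + (231 + 60)) = 498718/((-214 - 8890) + 291) = 498718/(-9104 + 291) = 498718/(-8813) = 498718*(-1/8813) = -498718/8813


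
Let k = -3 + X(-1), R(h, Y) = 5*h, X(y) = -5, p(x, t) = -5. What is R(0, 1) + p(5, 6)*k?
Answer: 40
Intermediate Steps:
k = -8 (k = -3 - 5 = -8)
R(0, 1) + p(5, 6)*k = 5*0 - 5*(-8) = 0 + 40 = 40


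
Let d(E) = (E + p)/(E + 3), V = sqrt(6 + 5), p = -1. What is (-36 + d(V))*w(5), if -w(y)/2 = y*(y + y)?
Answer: 2900 + 200*sqrt(11) ≈ 3563.3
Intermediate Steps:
w(y) = -4*y**2 (w(y) = -2*y*(y + y) = -2*y*2*y = -4*y**2)
V = sqrt(11) ≈ 3.3166
d(E) = (-1 + E)/(3 + E) (d(E) = (E - 1)/(E + 3) = (-1 + E)/(3 + E))
(-36 + d(V))*w(5) = (-36 + (-1 + sqrt(11))/(3 + sqrt(11)))*(-4*5**2) = (-36 + (-1 + sqrt(11))/(3 + sqrt(11)))*(-4*25) = (-36 + (-1 + sqrt(11))/(3 + sqrt(11)))*(-100) = 3600 - 100*(-1 + sqrt(11))/(3 + sqrt(11))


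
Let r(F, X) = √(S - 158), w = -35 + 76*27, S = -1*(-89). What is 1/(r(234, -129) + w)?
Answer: 2017/4068358 - I*√69/4068358 ≈ 0.00049578 - 2.0418e-6*I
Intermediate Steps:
S = 89
w = 2017 (w = -35 + 2052 = 2017)
r(F, X) = I*√69 (r(F, X) = √(89 - 158) = √(-69) = I*√69)
1/(r(234, -129) + w) = 1/(I*√69 + 2017) = 1/(2017 + I*√69)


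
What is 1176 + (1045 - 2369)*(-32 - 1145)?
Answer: 1559524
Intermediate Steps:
1176 + (1045 - 2369)*(-32 - 1145) = 1176 - 1324*(-1177) = 1176 + 1558348 = 1559524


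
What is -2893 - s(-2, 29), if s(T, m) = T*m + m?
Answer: -2864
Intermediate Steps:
s(T, m) = m + T*m
-2893 - s(-2, 29) = -2893 - 29*(1 - 2) = -2893 - 29*(-1) = -2893 - 1*(-29) = -2893 + 29 = -2864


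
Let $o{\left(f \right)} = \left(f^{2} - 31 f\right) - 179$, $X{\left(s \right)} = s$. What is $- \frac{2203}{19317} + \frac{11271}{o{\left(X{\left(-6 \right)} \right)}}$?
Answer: $\frac{217627178}{830631} \approx 262.0$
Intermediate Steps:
$o{\left(f \right)} = -179 + f^{2} - 31 f$
$- \frac{2203}{19317} + \frac{11271}{o{\left(X{\left(-6 \right)} \right)}} = - \frac{2203}{19317} + \frac{11271}{-179 + \left(-6\right)^{2} - -186} = \left(-2203\right) \frac{1}{19317} + \frac{11271}{-179 + 36 + 186} = - \frac{2203}{19317} + \frac{11271}{43} = \frac{217627178}{830631}$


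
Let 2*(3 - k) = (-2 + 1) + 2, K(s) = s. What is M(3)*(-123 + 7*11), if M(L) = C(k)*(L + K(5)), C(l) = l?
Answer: -920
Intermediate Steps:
k = 5/2 (k = 3 - ((-2 + 1) + 2)/2 = 3 - (-1 + 2)/2 = 3 - ½*1 = 3 - ½ = 5/2 ≈ 2.5000)
M(L) = 25/2 + 5*L/2 (M(L) = 5*(L + 5)/2 = 5*(5 + L)/2 = 25/2 + 5*L/2)
M(3)*(-123 + 7*11) = (25/2 + (5/2)*3)*(-123 + 7*11) = (25/2 + 15/2)*(-123 + 77) = 20*(-46) = -920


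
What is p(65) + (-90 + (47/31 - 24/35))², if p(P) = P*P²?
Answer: 332655784626/1177225 ≈ 2.8258e+5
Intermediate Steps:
p(P) = P³
p(65) + (-90 + (47/31 - 24/35))² = 65³ + (-90 + (47/31 - 24/35))² = 274625 + (-90 + (47*(1/31) - 24*1/35))² = 274625 + (-90 + (47/31 - 24/35))² = 274625 + (-90 + 901/1085)² = 274625 + (-96749/1085)² = 274625 + 9360369001/1177225 = 332655784626/1177225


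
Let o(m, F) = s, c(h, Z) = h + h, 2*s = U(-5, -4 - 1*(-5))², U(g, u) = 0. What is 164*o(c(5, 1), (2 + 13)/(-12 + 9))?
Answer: 0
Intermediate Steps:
s = 0 (s = (½)*0² = (½)*0 = 0)
c(h, Z) = 2*h
o(m, F) = 0
164*o(c(5, 1), (2 + 13)/(-12 + 9)) = 164*0 = 0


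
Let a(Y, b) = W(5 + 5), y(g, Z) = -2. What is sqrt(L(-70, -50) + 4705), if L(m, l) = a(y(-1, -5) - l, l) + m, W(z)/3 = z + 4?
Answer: sqrt(4677) ≈ 68.389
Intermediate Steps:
W(z) = 12 + 3*z (W(z) = 3*(z + 4) = 3*(4 + z) = 12 + 3*z)
a(Y, b) = 42 (a(Y, b) = 12 + 3*(5 + 5) = 12 + 3*10 = 12 + 30 = 42)
L(m, l) = 42 + m
sqrt(L(-70, -50) + 4705) = sqrt((42 - 70) + 4705) = sqrt(-28 + 4705) = sqrt(4677)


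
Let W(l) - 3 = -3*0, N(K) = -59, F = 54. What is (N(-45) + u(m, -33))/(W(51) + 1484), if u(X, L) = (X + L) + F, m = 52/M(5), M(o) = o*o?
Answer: -898/37175 ≈ -0.024156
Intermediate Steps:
M(o) = o²
W(l) = 3 (W(l) = 3 - 3*0 = 3 + 0 = 3)
m = 52/25 (m = 52/(5²) = 52/25 ≈ 2.0800)
u(X, L) = 54 + L + X (u(X, L) = (X + L) + 54 = (L + X) + 54 = 54 + L + X)
(N(-45) + u(m, -33))/(W(51) + 1484) = (-59 + (54 - 33 + 52/25))/(3 + 1484) = (-59 + 577/25)/1487 = -898/25*1/1487 = -898/37175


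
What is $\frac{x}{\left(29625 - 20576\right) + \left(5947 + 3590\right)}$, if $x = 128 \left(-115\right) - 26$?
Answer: $- \frac{7373}{9293} \approx -0.79339$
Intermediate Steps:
$x = -14746$ ($x = -14720 - 26 = -14746$)
$\frac{x}{\left(29625 - 20576\right) + \left(5947 + 3590\right)} = - \frac{14746}{\left(29625 - 20576\right) + \left(5947 + 3590\right)} = - \frac{14746}{9049 + 9537} = - \frac{14746}{18586} = \left(-14746\right) \frac{1}{18586} = - \frac{7373}{9293}$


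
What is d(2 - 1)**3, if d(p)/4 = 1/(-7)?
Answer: -64/343 ≈ -0.18659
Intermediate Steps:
d(p) = -4/7 (d(p) = 4/(-7) = 4*(-1/7) = -4/7)
d(2 - 1)**3 = (-4/7)**3 = -64/343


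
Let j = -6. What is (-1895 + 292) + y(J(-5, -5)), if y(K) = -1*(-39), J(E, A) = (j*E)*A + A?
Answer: -1564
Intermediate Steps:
J(E, A) = A - 6*A*E (J(E, A) = (-6*E)*A + A = -6*A*E + A = A - 6*A*E)
y(K) = 39
(-1895 + 292) + y(J(-5, -5)) = (-1895 + 292) + 39 = -1603 + 39 = -1564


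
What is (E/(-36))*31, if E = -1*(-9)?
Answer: -31/4 ≈ -7.7500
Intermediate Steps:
E = 9
(E/(-36))*31 = (9/(-36))*31 = (9*(-1/36))*31 = -1/4*31 = -31/4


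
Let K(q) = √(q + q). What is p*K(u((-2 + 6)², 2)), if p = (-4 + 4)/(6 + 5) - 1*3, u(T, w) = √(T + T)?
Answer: -6*2^(¾) ≈ -10.091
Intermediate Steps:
u(T, w) = √2*√T (u(T, w) = √(2*T) = √2*√T)
p = -3 (p = 0/11 - 3 = 0*(1/11) - 3 = 0 - 3 = -3)
K(q) = √2*√q (K(q) = √(2*q) = √2*√q)
p*K(u((-2 + 6)², 2)) = -3*√2*√(√2*√((-2 + 6)²)) = -3*√2*√(√2*√(4²)) = -3*√2*√(√2*√16) = -3*√2*√(√2*4) = -3*√2*√(4*√2) = -3*√2*2*2^(¼) = -6*2^(¾)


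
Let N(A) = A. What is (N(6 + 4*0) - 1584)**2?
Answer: 2490084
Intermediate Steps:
(N(6 + 4*0) - 1584)**2 = ((6 + 4*0) - 1584)**2 = ((6 + 0) - 1584)**2 = (6 - 1584)**2 = (-1578)**2 = 2490084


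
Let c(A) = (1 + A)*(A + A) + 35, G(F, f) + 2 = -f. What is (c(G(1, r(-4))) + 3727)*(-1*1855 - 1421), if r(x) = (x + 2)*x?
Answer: -12913992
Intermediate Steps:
r(x) = x*(2 + x) (r(x) = (2 + x)*x = x*(2 + x))
G(F, f) = -2 - f
c(A) = 35 + 2*A*(1 + A) (c(A) = (1 + A)*(2*A) + 35 = 2*A*(1 + A) + 35 = 35 + 2*A*(1 + A))
(c(G(1, r(-4))) + 3727)*(-1*1855 - 1421) = ((35 + 2*(-2 - (-4)*(2 - 4)) + 2*(-2 - (-4)*(2 - 4))**2) + 3727)*(-1*1855 - 1421) = ((35 + 2*(-2 - (-4)*(-2)) + 2*(-2 - (-4)*(-2))**2) + 3727)*(-1855 - 1421) = ((35 + 2*(-2 - 1*8) + 2*(-2 - 1*8)**2) + 3727)*(-3276) = ((35 + 2*(-2 - 8) + 2*(-2 - 8)**2) + 3727)*(-3276) = ((35 + 2*(-10) + 2*(-10)**2) + 3727)*(-3276) = ((35 - 20 + 2*100) + 3727)*(-3276) = ((35 - 20 + 200) + 3727)*(-3276) = (215 + 3727)*(-3276) = 3942*(-3276) = -12913992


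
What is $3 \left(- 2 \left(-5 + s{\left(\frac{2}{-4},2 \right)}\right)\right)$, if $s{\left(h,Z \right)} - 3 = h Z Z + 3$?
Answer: $6$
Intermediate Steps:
$s{\left(h,Z \right)} = 6 + h Z^{2}$ ($s{\left(h,Z \right)} = 3 + \left(h Z Z + 3\right) = 3 + \left(Z h Z + 3\right) = 3 + \left(h Z^{2} + 3\right) = 3 + \left(3 + h Z^{2}\right) = 6 + h Z^{2}$)
$3 \left(- 2 \left(-5 + s{\left(\frac{2}{-4},2 \right)}\right)\right) = 3 \left(- 2 \left(-5 + \left(6 + \frac{2}{-4} \cdot 2^{2}\right)\right)\right) = 3 \left(- 2 \left(-5 + \left(6 + 2 \left(- \frac{1}{4}\right) 4\right)\right)\right) = 3 \left(- 2 \left(-5 + \left(6 - 2\right)\right)\right) = 3 \left(- 2 \left(-5 + 4\right)\right) = 3 \left(\left(-2\right) \left(-1\right)\right) = 3 \cdot 2 = 6$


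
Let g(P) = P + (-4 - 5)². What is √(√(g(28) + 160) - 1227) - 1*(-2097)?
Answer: 2097 + √(-1227 + √269) ≈ 2097.0 + 34.794*I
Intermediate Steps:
g(P) = 81 + P (g(P) = P + (-9)² = P + 81 = 81 + P)
√(√(g(28) + 160) - 1227) - 1*(-2097) = √(√((81 + 28) + 160) - 1227) - 1*(-2097) = √(√(109 + 160) - 1227) + 2097 = √(√269 - 1227) + 2097 = √(-1227 + √269) + 2097 = 2097 + √(-1227 + √269)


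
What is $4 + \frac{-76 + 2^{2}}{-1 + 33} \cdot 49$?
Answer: $- \frac{425}{4} \approx -106.25$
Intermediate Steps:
$4 + \frac{-76 + 2^{2}}{-1 + 33} \cdot 49 = 4 + \frac{-76 + 4}{32} \cdot 49 = 4 + \left(-72\right) \frac{1}{32} \cdot 49 = 4 - \frac{441}{4} = - \frac{425}{4}$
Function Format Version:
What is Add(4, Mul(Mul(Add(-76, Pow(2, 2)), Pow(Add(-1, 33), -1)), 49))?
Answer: Rational(-425, 4) ≈ -106.25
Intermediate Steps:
Add(4, Mul(Mul(Add(-76, Pow(2, 2)), Pow(Add(-1, 33), -1)), 49)) = Add(4, Mul(Mul(Add(-76, 4), Pow(32, -1)), 49)) = Add(4, Mul(Mul(-72, Rational(1, 32)), 49)) = Add(4, Mul(Rational(-9, 4), 49)) = Add(4, Rational(-441, 4)) = Rational(-425, 4)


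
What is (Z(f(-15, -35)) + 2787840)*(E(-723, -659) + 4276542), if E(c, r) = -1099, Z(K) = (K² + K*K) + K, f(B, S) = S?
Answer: 11929576207965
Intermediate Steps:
Z(K) = K + 2*K² (Z(K) = (K² + K²) + K = 2*K² + K = K + 2*K²)
(Z(f(-15, -35)) + 2787840)*(E(-723, -659) + 4276542) = (-35*(1 + 2*(-35)) + 2787840)*(-1099 + 4276542) = (-35*(1 - 70) + 2787840)*4275443 = (-35*(-69) + 2787840)*4275443 = (2415 + 2787840)*4275443 = 2790255*4275443 = 11929576207965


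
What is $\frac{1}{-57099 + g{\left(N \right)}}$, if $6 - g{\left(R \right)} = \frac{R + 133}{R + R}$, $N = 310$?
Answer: $- \frac{620}{35398103} \approx -1.7515 \cdot 10^{-5}$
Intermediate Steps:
$g{\left(R \right)} = 6 - \frac{133 + R}{2 R}$ ($g{\left(R \right)} = 6 - \frac{R + 133}{R + R} = 6 - \frac{133 + R}{2 R}$)
$\frac{1}{-57099 + g{\left(N \right)}} = \frac{1}{-57099 + \frac{-133 + 11 \cdot 310}{2 \cdot 310}} = \frac{1}{-57099 + \frac{1}{2} \cdot \frac{1}{310} \left(-133 + 3410\right)} = \frac{1}{-57099 + \frac{1}{2} \cdot \frac{1}{310} \cdot 3277} = \frac{1}{-57099 + \frac{3277}{620}} = \frac{1}{- \frac{35398103}{620}} = - \frac{620}{35398103}$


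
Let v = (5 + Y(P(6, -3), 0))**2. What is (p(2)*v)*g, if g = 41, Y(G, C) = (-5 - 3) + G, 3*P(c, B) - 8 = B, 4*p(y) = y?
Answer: 328/9 ≈ 36.444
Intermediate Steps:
p(y) = y/4
P(c, B) = 8/3 + B/3
Y(G, C) = -8 + G
v = 16/9 (v = (5 + (-8 + (8/3 + (1/3)*(-3))))**2 = (5 + (-8 + (8/3 - 1)))**2 = (5 + (-8 + 5/3))**2 = (5 - 19/3)**2 = (-4/3)**2 = 16/9 ≈ 1.7778)
(p(2)*v)*g = (((1/4)*2)*(16/9))*41 = ((1/2)*(16/9))*41 = (8/9)*41 = 328/9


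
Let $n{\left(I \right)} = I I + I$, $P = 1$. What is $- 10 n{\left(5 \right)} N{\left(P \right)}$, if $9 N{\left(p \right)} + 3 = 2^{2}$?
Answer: $- \frac{100}{3} \approx -33.333$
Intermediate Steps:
$N{\left(p \right)} = \frac{1}{9}$ ($N{\left(p \right)} = - \frac{1}{3} + \frac{2^{2}}{9} = - \frac{1}{3} + \frac{1}{9} \cdot 4 = - \frac{1}{3} + \frac{4}{9} = \frac{1}{9}$)
$n{\left(I \right)} = I + I^{2}$ ($n{\left(I \right)} = I^{2} + I = I + I^{2}$)
$- 10 n{\left(5 \right)} N{\left(P \right)} = - 10 \cdot 5 \left(1 + 5\right) \frac{1}{9} = - 10 \cdot 5 \cdot 6 \cdot \frac{1}{9} = \left(-10\right) 30 \cdot \frac{1}{9} = \left(-300\right) \frac{1}{9} = - \frac{100}{3}$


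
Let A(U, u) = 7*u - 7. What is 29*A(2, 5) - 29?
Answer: 783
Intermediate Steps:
A(U, u) = -7 + 7*u
29*A(2, 5) - 29 = 29*(-7 + 7*5) - 29 = 29*(-7 + 35) - 29 = 29*28 - 29 = 812 - 29 = 783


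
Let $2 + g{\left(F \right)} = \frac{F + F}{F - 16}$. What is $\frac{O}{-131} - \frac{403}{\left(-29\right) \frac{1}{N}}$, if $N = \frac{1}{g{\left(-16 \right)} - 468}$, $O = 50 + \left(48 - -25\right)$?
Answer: $- \frac{1725716}{1781731} \approx -0.96856$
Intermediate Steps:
$g{\left(F \right)} = -2 + \frac{2 F}{-16 + F}$ ($g{\left(F \right)} = -2 + \frac{F + F}{F - 16} = -2 + \frac{2 F}{-16 + F}$)
$O = 123$ ($O = 50 + \left(48 + 25\right) = 50 + 73 = 123$)
$N = - \frac{1}{469}$ ($N = \frac{1}{\frac{32}{-16 - 16} - 468} = \frac{1}{\frac{32}{-32} - 468} = \frac{1}{32 \left(- \frac{1}{32}\right) - 468} = \frac{1}{-1 - 468} = \frac{1}{-469} = - \frac{1}{469} \approx -0.0021322$)
$\frac{O}{-131} - \frac{403}{\left(-29\right) \frac{1}{N}} = \frac{123}{-131} - \frac{403}{\left(-29\right) \frac{1}{- \frac{1}{469}}} = 123 \left(- \frac{1}{131}\right) - \frac{403}{\left(-29\right) \left(-469\right)} = - \frac{123}{131} - \frac{403}{13601} = - \frac{1725716}{1781731}$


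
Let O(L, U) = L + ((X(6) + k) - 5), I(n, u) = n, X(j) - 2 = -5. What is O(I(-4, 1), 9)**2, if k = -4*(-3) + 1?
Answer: 1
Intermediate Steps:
X(j) = -3 (X(j) = 2 - 5 = -3)
k = 13 (k = 12 + 1 = 13)
O(L, U) = 5 + L (O(L, U) = L + ((-3 + 13) - 5) = L + (10 - 5) = L + 5 = 5 + L)
O(I(-4, 1), 9)**2 = (5 - 4)**2 = 1**2 = 1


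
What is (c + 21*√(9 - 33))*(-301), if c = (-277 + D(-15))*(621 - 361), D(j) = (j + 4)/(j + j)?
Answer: 64947974/3 - 12642*I*√6 ≈ 2.1649e+7 - 30966.0*I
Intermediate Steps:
D(j) = (4 + j)/(2*j) (D(j) = (4 + j)/((2*j)) = (4 + j)*(1/(2*j)) = (4 + j)/(2*j))
c = -215774/3 (c = (-277 + (½)*(4 - 15)/(-15))*(621 - 361) = (-277 + (½)*(-1/15)*(-11))*260 = (-277 + 11/30)*260 = -8299/30*260 = -215774/3 ≈ -71925.)
(c + 21*√(9 - 33))*(-301) = (-215774/3 + 21*√(9 - 33))*(-301) = (-215774/3 + 21*√(-24))*(-301) = (-215774/3 + 21*(2*I*√6))*(-301) = (-215774/3 + 42*I*√6)*(-301) = 64947974/3 - 12642*I*√6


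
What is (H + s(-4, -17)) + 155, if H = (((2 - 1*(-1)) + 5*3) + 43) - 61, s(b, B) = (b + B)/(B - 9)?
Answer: 4051/26 ≈ 155.81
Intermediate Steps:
s(b, B) = (B + b)/(-9 + B)
H = 0 (H = (((2 + 1) + 15) + 43) - 61 = ((3 + 15) + 43) - 61 = (18 + 43) - 61 = 61 - 61 = 0)
(H + s(-4, -17)) + 155 = (0 + (-17 - 4)/(-9 - 17)) + 155 = (0 - 21/(-26)) + 155 = (0 - 1/26*(-21)) + 155 = (0 + 21/26) + 155 = 21/26 + 155 = 4051/26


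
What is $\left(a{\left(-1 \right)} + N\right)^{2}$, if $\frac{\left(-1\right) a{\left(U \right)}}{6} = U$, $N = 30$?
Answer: $1296$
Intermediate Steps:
$a{\left(U \right)} = - 6 U$
$\left(a{\left(-1 \right)} + N\right)^{2} = \left(\left(-6\right) \left(-1\right) + 30\right)^{2} = \left(6 + 30\right)^{2} = 36^{2} = 1296$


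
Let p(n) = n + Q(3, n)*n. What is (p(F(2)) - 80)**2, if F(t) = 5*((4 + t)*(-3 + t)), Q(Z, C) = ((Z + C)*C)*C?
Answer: 531280632100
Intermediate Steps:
Q(Z, C) = C**2*(C + Z) (Q(Z, C) = ((C + Z)*C)*C = (C*(C + Z))*C = C**2*(C + Z))
F(t) = 5*(-3 + t)*(4 + t) (F(t) = 5*((-3 + t)*(4 + t)) = 5*(-3 + t)*(4 + t))
p(n) = n + n**3*(3 + n) (p(n) = n + (n**2*(n + 3))*n = n + (n**2*(3 + n))*n = n + n**3*(3 + n))
(p(F(2)) - 80)**2 = ((-60 + 5*2 + 5*2**2)*(1 + (-60 + 5*2 + 5*2**2)**2*(3 + (-60 + 5*2 + 5*2**2))) - 80)**2 = ((-60 + 10 + 5*4)*(1 + (-60 + 10 + 5*4)**2*(3 + (-60 + 10 + 5*4))) - 80)**2 = ((-60 + 10 + 20)*(1 + (-60 + 10 + 20)**2*(3 + (-60 + 10 + 20))) - 80)**2 = (-30*(1 + (-30)**2*(3 - 30)) - 80)**2 = (-30*(1 + 900*(-27)) - 80)**2 = (-30*(1 - 24300) - 80)**2 = (-30*(-24299) - 80)**2 = (728970 - 80)**2 = 728890**2 = 531280632100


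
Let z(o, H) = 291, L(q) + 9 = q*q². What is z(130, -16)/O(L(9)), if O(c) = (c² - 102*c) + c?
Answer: 97/148560 ≈ 0.00065293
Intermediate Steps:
L(q) = -9 + q³ (L(q) = -9 + q*q² = -9 + q³)
O(c) = c² - 101*c
z(130, -16)/O(L(9)) = 291/(((-9 + 9³)*(-101 + (-9 + 9³)))) = 291/(((-9 + 729)*(-101 + (-9 + 729)))) = 291/((720*(-101 + 720))) = 291/((720*619)) = 291/445680 = 291*(1/445680) = 97/148560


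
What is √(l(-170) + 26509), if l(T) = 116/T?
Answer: √191522595/85 ≈ 162.81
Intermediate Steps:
√(l(-170) + 26509) = √(116/(-170) + 26509) = √(116*(-1/170) + 26509) = √(-58/85 + 26509) = √(2253207/85) = √191522595/85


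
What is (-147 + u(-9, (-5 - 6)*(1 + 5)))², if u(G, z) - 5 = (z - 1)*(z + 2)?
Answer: 17189316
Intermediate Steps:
u(G, z) = 5 + (-1 + z)*(2 + z) (u(G, z) = 5 + (z - 1)*(z + 2) = 5 + (-1 + z)*(2 + z))
(-147 + u(-9, (-5 - 6)*(1 + 5)))² = (-147 + (3 + (-5 - 6)*(1 + 5) + ((-5 - 6)*(1 + 5))²))² = (-147 + (3 - 11*6 + (-11*6)²))² = (-147 + (3 - 66 + (-66)²))² = (-147 + (3 - 66 + 4356))² = (-147 + 4293)² = 4146² = 17189316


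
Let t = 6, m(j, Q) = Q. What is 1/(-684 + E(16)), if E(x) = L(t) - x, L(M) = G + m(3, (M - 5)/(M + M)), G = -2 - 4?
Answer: -12/8471 ≈ -0.0014166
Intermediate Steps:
G = -6
L(M) = -6 + (-5 + M)/(2*M) (L(M) = -6 + (M - 5)/(M + M) = -6 + (-5 + M)/((2*M)) = -6 + (-5 + M)*(1/(2*M)) = -6 + (-5 + M)/(2*M))
E(x) = -71/12 - x (E(x) = (½)*(-5 - 11*6)/6 - x = (½)*(⅙)*(-5 - 66) - x = (½)*(⅙)*(-71) - x = -71/12 - x)
1/(-684 + E(16)) = 1/(-684 + (-71/12 - 1*16)) = 1/(-684 + (-71/12 - 16)) = 1/(-684 - 263/12) = 1/(-8471/12) = -12/8471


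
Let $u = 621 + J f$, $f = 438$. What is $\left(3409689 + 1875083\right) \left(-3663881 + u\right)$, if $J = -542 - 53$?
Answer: $-20736758307640$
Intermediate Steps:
$J = -595$ ($J = -542 - 53 = -595$)
$u = -259989$ ($u = 621 - 260610 = -259989$)
$\left(3409689 + 1875083\right) \left(-3663881 + u\right) = \left(3409689 + 1875083\right) \left(-3663881 - 259989\right) = 5284772 \left(-3923870\right) = -20736758307640$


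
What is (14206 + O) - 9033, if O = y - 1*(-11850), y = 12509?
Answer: 29532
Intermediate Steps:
O = 24359 (O = 12509 - 1*(-11850) = 12509 + 11850 = 24359)
(14206 + O) - 9033 = (14206 + 24359) - 9033 = 38565 - 9033 = 29532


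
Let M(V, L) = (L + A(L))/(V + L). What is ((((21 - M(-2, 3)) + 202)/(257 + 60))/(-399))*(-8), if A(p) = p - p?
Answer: 1760/126483 ≈ 0.013915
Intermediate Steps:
A(p) = 0
M(V, L) = L/(L + V) (M(V, L) = (L + 0)/(V + L) = L/(L + V))
((((21 - M(-2, 3)) + 202)/(257 + 60))/(-399))*(-8) = ((((21 - 3/(3 - 2)) + 202)/(257 + 60))/(-399))*(-8) = ((((21 - 3/1) + 202)/317)*(-1/399))*(-8) = ((((21 - 3) + 202)*(1/317))*(-1/399))*(-8) = (((18 + 202)*(1/317))*(-1/399))*(-8) = ((220*(1/317))*(-1/399))*(-8) = ((220/317)*(-1/399))*(-8) = -220/126483*(-8) = 1760/126483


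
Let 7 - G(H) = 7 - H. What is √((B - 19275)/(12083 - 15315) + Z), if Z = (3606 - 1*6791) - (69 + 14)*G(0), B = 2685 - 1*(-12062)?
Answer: I*√129903574/202 ≈ 56.423*I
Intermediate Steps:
G(H) = H (G(H) = 7 - (7 - H) = 7 + (-7 + H) = H)
B = 14747 (B = 2685 + 12062 = 14747)
Z = -3185 (Z = (3606 - 1*6791) - (69 + 14)*0 = (3606 - 6791) - 83*0 = -3185 - 1*0 = -3185 + 0 = -3185)
√((B - 19275)/(12083 - 15315) + Z) = √((14747 - 19275)/(12083 - 15315) - 3185) = √(-4528/(-3232) - 3185) = √(-4528*(-1/3232) - 3185) = √(283/202 - 3185) = √(-643087/202) = I*√129903574/202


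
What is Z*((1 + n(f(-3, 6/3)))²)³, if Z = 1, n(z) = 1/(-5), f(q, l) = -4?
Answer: 4096/15625 ≈ 0.26214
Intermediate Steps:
n(z) = -⅕
Z*((1 + n(f(-3, 6/3)))²)³ = 1*((1 - ⅕)²)³ = 1*((⅘)²)³ = 1*(16/25)³ = 1*(4096/15625) = 4096/15625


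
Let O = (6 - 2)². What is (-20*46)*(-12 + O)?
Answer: -3680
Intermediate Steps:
O = 16 (O = 4² = 16)
(-20*46)*(-12 + O) = (-20*46)*(-12 + 16) = -920*4 = -3680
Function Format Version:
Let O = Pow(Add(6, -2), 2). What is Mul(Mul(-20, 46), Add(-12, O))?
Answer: -3680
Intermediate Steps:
O = 16 (O = Pow(4, 2) = 16)
Mul(Mul(-20, 46), Add(-12, O)) = Mul(Mul(-20, 46), Add(-12, 16)) = Mul(-920, 4) = -3680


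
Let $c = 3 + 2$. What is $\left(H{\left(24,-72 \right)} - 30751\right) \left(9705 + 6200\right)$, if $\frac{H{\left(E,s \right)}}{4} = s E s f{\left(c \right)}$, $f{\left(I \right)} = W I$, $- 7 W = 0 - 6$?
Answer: $\frac{234036715015}{7} \approx 3.3434 \cdot 10^{10}$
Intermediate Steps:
$c = 5$
$W = \frac{6}{7}$ ($W = - \frac{0 - 6}{7} = \left(- \frac{1}{7}\right) \left(-6\right) = \frac{6}{7} \approx 0.85714$)
$f{\left(I \right)} = \frac{6 I}{7}$
$H{\left(E,s \right)} = \frac{120 E s^{2}}{7}$ ($H{\left(E,s \right)} = 4 s E s \frac{6}{7} \cdot 5 = 4 E s^{2} \cdot \frac{30}{7} = 4 \frac{30 E s^{2}}{7} = \frac{120 E s^{2}}{7}$)
$\left(H{\left(24,-72 \right)} - 30751\right) \left(9705 + 6200\right) = \left(\frac{120}{7} \cdot 24 \left(-72\right)^{2} - 30751\right) \left(9705 + 6200\right) = \left(\frac{120}{7} \cdot 24 \cdot 5184 - 30751\right) 15905 = \left(\frac{14929920}{7} - 30751\right) 15905 = \frac{14714663}{7} \cdot 15905 = \frac{234036715015}{7}$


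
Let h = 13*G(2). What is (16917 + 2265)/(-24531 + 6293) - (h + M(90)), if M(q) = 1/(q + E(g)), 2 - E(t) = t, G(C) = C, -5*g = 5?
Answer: -22950824/848067 ≈ -27.063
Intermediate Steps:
g = -1 (g = -⅕*5 = -1)
E(t) = 2 - t
h = 26 (h = 13*2 = 26)
M(q) = 1/(3 + q) (M(q) = 1/(q + (2 - 1*(-1))) = 1/(q + (2 + 1)) = 1/(q + 3) = 1/(3 + q))
(16917 + 2265)/(-24531 + 6293) - (h + M(90)) = (16917 + 2265)/(-24531 + 6293) - (26 + 1/(3 + 90)) = 19182/(-18238) - (26 + 1/93) = 19182*(-1/18238) - (26 + 1/93) = -9591/9119 - 1*2419/93 = -9591/9119 - 2419/93 = -22950824/848067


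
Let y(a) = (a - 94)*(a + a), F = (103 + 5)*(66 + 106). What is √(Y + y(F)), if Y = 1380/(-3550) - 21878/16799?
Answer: 2*√6105127495077618903890/5963645 ≈ 26204.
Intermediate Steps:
Y = -10084952/5963645 (Y = 1380*(-1/3550) - 21878*1/16799 = -138/355 - 21878/16799 = -10084952/5963645 ≈ -1.6911)
F = 18576 (F = 108*172 = 18576)
y(a) = 2*a*(-94 + a) (y(a) = (-94 + a)*(2*a) = 2*a*(-94 + a))
√(Y + y(F)) = √(-10084952/5963645 + 2*18576*(-94 + 18576)) = √(-10084952/5963645 + 2*18576*18482) = √(-10084952/5963645 + 686643264) = √(4094896658052328/5963645) = 2*√6105127495077618903890/5963645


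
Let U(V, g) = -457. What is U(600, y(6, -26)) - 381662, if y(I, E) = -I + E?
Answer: -382119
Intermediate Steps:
y(I, E) = E - I
U(600, y(6, -26)) - 381662 = -457 - 381662 = -382119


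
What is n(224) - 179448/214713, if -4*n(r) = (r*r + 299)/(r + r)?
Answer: -3719736497/128255232 ≈ -29.003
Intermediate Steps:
n(r) = -(299 + r²)/(8*r) (n(r) = -(r*r + 299)/(4*(r + r)) = -(r² + 299)/(4*(2*r)) = -(299 + r²)*1/(2*r)/4 = -(299 + r²)/(8*r))
n(224) - 179448/214713 = (⅛)*(-299 - 1*224²)/224 - 179448/214713 = (⅛)*(1/224)*(-299 - 1*50176) - 179448*1/214713 = (⅛)*(1/224)*(-299 - 50176) - 59816/71571 = (⅛)*(1/224)*(-50475) - 59816/71571 = -50475/1792 - 59816/71571 = -3719736497/128255232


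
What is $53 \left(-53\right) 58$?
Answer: $-162922$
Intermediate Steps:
$53 \left(-53\right) 58 = \left(-2809\right) 58 = -162922$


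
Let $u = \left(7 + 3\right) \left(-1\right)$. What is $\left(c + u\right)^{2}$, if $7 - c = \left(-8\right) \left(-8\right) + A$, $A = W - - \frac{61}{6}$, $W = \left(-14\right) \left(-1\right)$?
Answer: $\frac{299209}{36} \approx 8311.4$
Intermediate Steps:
$W = 14$
$A = \frac{145}{6}$ ($A = 14 - - \frac{61}{6} = 14 + \frac{61}{6} = \frac{145}{6} \approx 24.167$)
$c = - \frac{487}{6}$ ($c = 7 - \left(\left(-8\right) \left(-8\right) + \frac{145}{6}\right) = 7 - \left(64 + \frac{145}{6}\right) = 7 - \frac{529}{6} = - \frac{487}{6} \approx -81.167$)
$u = -10$ ($u = 10 \left(-1\right) = -10$)
$\left(c + u\right)^{2} = \left(- \frac{487}{6} - 10\right)^{2} = \left(- \frac{547}{6}\right)^{2} = \frac{299209}{36}$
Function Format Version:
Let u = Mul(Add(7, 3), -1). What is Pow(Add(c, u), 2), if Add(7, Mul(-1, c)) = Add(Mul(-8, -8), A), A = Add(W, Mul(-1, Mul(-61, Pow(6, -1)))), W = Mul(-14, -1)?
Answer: Rational(299209, 36) ≈ 8311.4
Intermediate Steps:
W = 14
A = Rational(145, 6) (A = Add(14, Mul(-1, Mul(-61, Pow(6, -1)))) = Add(14, Mul(-1, Mul(-61, Rational(1, 6)))) = Add(14, Mul(-1, Rational(-61, 6))) = Add(14, Rational(61, 6)) = Rational(145, 6) ≈ 24.167)
c = Rational(-487, 6) (c = Add(7, Mul(-1, Add(Mul(-8, -8), Rational(145, 6)))) = Add(7, Mul(-1, Add(64, Rational(145, 6)))) = Add(7, Mul(-1, Rational(529, 6))) = Add(7, Rational(-529, 6)) = Rational(-487, 6) ≈ -81.167)
u = -10 (u = Mul(10, -1) = -10)
Pow(Add(c, u), 2) = Pow(Add(Rational(-487, 6), -10), 2) = Pow(Rational(-547, 6), 2) = Rational(299209, 36)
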